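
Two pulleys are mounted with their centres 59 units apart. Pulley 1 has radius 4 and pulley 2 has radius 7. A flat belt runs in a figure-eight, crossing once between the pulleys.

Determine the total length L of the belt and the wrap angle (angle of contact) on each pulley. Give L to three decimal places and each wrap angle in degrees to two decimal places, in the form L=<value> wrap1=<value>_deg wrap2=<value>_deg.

crossed belt: β = asin((r1+r2)/C) = asin(11/59) = 10.7451°
wrap1 = wrap2 = π + 2β = 201.4903°
tangent length = C·cosβ = 57.9655
L = (r1+r2)·wrap + 2·C·cosβ = 11·3.5167 + 2·57.9655 = 154.6144

L=154.614 wrap1=201.49_deg wrap2=201.49_deg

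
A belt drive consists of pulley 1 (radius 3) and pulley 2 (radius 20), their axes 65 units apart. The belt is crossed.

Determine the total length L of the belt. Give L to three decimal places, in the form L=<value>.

L=210.483

crossed belt: β = asin((r1+r2)/C) = asin(23/65) = 20.7227°
wrap1 = wrap2 = π + 2β = 221.4455°
tangent length = C·cosβ = 60.7947
L = (r1+r2)·wrap + 2·C·cosβ = 23·3.8650 + 2·60.7947 = 210.4834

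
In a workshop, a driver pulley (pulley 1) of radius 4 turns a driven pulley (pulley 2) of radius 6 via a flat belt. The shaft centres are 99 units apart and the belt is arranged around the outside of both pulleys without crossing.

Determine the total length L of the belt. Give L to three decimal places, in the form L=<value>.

open belt: β = asin((r2−r1)/C) = asin(2/99) = 1.1576°
wrap1 = π − 2β = 177.6849°
wrap2 = π + 2β = 182.3151°
tangent length = C·cosβ = 98.9798
L = r1·wrap1 + r2·wrap2 + 2·C·cosβ = 4·3.1012 + 6·3.1820 + 2·98.9798 = 229.4563

L=229.456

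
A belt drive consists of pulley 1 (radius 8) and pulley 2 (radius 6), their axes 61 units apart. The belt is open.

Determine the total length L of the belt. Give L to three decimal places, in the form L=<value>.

L=166.048

open belt: β = asin((r2−r1)/C) = asin(-2/61) = -1.8789°
wrap1 = π − 2β = 183.7578°
wrap2 = π + 2β = 176.2422°
tangent length = C·cosβ = 60.9672
L = r1·wrap1 + r2·wrap2 + 2·C·cosβ = 8·3.2072 + 6·3.0760 + 2·60.9672 = 166.0479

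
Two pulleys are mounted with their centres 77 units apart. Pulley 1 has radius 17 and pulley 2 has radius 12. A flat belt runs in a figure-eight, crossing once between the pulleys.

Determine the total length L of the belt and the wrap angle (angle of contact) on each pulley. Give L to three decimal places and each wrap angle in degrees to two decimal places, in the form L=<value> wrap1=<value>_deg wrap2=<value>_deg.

crossed belt: β = asin((r1+r2)/C) = asin(29/77) = 22.1247°
wrap1 = wrap2 = π + 2β = 224.2494°
tangent length = C·cosβ = 71.3302
L = (r1+r2)·wrap + 2·C·cosβ = 29·3.9139 + 2·71.3302 = 256.1632

L=256.163 wrap1=224.25_deg wrap2=224.25_deg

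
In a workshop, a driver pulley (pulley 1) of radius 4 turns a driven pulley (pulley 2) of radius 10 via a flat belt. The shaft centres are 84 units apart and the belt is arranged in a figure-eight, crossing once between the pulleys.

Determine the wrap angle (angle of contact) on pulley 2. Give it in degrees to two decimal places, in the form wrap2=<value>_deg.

crossed belt: β = asin((r1+r2)/C) = asin(14/84) = 9.5941°
wrap1 = wrap2 = π + 2β = 199.1881°

wrap2=199.19_deg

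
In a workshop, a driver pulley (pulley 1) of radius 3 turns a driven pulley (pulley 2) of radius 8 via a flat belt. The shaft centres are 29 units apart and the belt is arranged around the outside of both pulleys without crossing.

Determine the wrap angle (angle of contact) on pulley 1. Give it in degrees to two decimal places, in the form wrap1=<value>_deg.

open belt: β = asin((r2−r1)/C) = asin(5/29) = 9.9282°
wrap1 = π − 2β = 160.1436°
wrap2 = π + 2β = 199.8564°

wrap1=160.14_deg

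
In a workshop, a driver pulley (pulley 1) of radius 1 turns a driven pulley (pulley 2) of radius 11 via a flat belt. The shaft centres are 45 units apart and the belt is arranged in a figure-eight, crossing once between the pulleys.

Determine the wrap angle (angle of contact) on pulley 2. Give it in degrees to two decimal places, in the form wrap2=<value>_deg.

crossed belt: β = asin((r1+r2)/C) = asin(12/45) = 15.4660°
wrap1 = wrap2 = π + 2β = 210.9320°

wrap2=210.93_deg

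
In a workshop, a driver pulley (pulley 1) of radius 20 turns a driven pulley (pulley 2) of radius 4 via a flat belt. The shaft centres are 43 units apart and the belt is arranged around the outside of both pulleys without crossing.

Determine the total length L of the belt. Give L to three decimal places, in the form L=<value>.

open belt: β = asin((r2−r1)/C) = asin(-16/43) = -21.8448°
wrap1 = π − 2β = 223.6895°
wrap2 = π + 2β = 136.3105°
tangent length = C·cosβ = 39.9124
L = r1·wrap1 + r2·wrap2 + 2·C·cosβ = 20·3.9041 + 4·2.3791 + 2·39.9124 = 167.4234

L=167.423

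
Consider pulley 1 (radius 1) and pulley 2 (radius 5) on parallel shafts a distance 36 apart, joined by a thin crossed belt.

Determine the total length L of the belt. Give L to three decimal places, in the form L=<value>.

L=91.852

crossed belt: β = asin((r1+r2)/C) = asin(6/36) = 9.5941°
wrap1 = wrap2 = π + 2β = 199.1881°
tangent length = C·cosβ = 35.4965
L = (r1+r2)·wrap + 2·C·cosβ = 6·3.4765 + 2·35.4965 = 91.8519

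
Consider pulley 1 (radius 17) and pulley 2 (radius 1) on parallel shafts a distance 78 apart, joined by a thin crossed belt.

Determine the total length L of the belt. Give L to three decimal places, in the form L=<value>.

crossed belt: β = asin((r1+r2)/C) = asin(18/78) = 13.3424°
wrap1 = wrap2 = π + 2β = 206.6847°
tangent length = C·cosβ = 75.8947
L = (r1+r2)·wrap + 2·C·cosβ = 18·3.6073 + 2·75.8947 = 216.7212

L=216.721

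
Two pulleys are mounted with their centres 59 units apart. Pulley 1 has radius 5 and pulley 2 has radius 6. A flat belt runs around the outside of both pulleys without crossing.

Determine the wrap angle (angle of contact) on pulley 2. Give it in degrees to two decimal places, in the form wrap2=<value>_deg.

open belt: β = asin((r2−r1)/C) = asin(1/59) = 0.9712°
wrap1 = π − 2β = 178.0577°
wrap2 = π + 2β = 181.9423°

wrap2=181.94_deg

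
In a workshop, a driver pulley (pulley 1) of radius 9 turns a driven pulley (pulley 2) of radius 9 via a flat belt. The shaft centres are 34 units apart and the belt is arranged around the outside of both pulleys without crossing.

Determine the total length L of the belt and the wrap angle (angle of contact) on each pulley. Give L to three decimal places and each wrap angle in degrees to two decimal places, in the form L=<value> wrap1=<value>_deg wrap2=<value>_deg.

L=124.549 wrap1=180.00_deg wrap2=180.00_deg

open belt: β = asin((r2−r1)/C) = asin(0/34) = 0.0000°
wrap1 = π − 2β = 180.0000°
wrap2 = π + 2β = 180.0000°
tangent length = C·cosβ = 34.0000
L = r1·wrap1 + r2·wrap2 + 2·C·cosβ = 9·3.1416 + 9·3.1416 + 2·34.0000 = 124.5487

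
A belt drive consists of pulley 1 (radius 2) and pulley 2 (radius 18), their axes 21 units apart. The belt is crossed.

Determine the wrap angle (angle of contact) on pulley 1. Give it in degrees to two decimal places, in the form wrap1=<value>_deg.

crossed belt: β = asin((r1+r2)/C) = asin(20/21) = 72.2472°
wrap1 = wrap2 = π + 2β = 324.4944°

wrap1=324.49_deg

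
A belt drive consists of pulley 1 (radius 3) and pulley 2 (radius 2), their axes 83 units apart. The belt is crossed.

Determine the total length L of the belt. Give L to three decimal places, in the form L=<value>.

crossed belt: β = asin((r1+r2)/C) = asin(5/83) = 3.4536°
wrap1 = wrap2 = π + 2β = 186.9073°
tangent length = C·cosβ = 82.8493
L = (r1+r2)·wrap + 2·C·cosβ = 5·3.2621 + 2·82.8493 = 182.0093

L=182.009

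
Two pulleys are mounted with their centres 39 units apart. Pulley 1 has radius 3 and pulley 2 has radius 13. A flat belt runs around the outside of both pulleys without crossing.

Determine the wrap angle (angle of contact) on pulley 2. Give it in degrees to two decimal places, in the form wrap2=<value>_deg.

open belt: β = asin((r2−r1)/C) = asin(10/39) = 14.8572°
wrap1 = π − 2β = 150.2857°
wrap2 = π + 2β = 209.7143°

wrap2=209.71_deg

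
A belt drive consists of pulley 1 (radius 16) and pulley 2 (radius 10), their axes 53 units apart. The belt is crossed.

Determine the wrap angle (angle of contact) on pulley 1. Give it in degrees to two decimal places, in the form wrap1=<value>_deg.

wrap1=238.76_deg

crossed belt: β = asin((r1+r2)/C) = asin(26/53) = 29.3778°
wrap1 = wrap2 = π + 2β = 238.7556°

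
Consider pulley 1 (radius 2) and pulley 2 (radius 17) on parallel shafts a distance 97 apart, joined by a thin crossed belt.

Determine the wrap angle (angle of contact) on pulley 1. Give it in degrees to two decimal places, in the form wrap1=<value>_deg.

crossed belt: β = asin((r1+r2)/C) = asin(19/97) = 11.2959°
wrap1 = wrap2 = π + 2β = 202.5918°

wrap1=202.59_deg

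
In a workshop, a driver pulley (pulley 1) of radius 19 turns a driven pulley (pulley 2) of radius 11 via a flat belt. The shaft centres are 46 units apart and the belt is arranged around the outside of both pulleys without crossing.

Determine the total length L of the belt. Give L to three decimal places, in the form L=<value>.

open belt: β = asin((r2−r1)/C) = asin(-8/46) = -10.0154°
wrap1 = π − 2β = 200.0308°
wrap2 = π + 2β = 159.9692°
tangent length = C·cosβ = 45.2990
L = r1·wrap1 + r2·wrap2 + 2·C·cosβ = 19·3.4912 + 11·2.7920 + 2·45.2990 = 187.6426

L=187.643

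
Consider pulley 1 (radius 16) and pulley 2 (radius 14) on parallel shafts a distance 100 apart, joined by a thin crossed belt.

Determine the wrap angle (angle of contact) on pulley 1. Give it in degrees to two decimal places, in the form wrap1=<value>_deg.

crossed belt: β = asin((r1+r2)/C) = asin(30/100) = 17.4576°
wrap1 = wrap2 = π + 2β = 214.9152°

wrap1=214.92_deg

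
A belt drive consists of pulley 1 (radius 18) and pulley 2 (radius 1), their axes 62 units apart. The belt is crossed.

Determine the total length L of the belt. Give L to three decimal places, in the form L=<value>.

crossed belt: β = asin((r1+r2)/C) = asin(19/62) = 17.8455°
wrap1 = wrap2 = π + 2β = 215.6910°
tangent length = C·cosβ = 59.0169
L = (r1+r2)·wrap + 2·C·cosβ = 19·3.7645 + 2·59.0169 = 189.5597

L=189.560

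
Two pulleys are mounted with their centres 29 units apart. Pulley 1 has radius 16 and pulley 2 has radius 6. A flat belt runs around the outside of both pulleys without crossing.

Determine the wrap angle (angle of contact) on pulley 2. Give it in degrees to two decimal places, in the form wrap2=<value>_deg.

open belt: β = asin((r2−r1)/C) = asin(-10/29) = -20.1713°
wrap1 = π − 2β = 220.3425°
wrap2 = π + 2β = 139.6575°

wrap2=139.66_deg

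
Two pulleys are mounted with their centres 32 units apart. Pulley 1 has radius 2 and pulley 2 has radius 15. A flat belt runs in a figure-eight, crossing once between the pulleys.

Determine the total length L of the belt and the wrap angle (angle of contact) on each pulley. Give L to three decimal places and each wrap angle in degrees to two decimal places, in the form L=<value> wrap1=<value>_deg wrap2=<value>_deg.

crossed belt: β = asin((r1+r2)/C) = asin(17/32) = 32.0900°
wrap1 = wrap2 = π + 2β = 244.1799°
tangent length = C·cosβ = 27.1109
L = (r1+r2)·wrap + 2·C·cosβ = 17·4.2617 + 2·27.1109 = 126.6714

L=126.671 wrap1=244.18_deg wrap2=244.18_deg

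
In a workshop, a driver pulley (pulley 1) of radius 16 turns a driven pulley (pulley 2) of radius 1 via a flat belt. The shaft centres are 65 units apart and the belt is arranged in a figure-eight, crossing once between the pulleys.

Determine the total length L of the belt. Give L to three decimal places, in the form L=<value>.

crossed belt: β = asin((r1+r2)/C) = asin(17/65) = 15.1614°
wrap1 = wrap2 = π + 2β = 210.3227°
tangent length = C·cosβ = 62.7375
L = (r1+r2)·wrap + 2·C·cosβ = 17·3.6708 + 2·62.7375 = 187.8791

L=187.879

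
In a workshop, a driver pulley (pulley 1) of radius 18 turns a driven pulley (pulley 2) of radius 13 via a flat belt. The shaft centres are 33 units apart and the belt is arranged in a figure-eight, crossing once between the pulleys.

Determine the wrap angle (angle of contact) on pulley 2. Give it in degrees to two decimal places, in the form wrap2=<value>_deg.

crossed belt: β = asin((r1+r2)/C) = asin(31/33) = 69.9500°
wrap1 = wrap2 = π + 2β = 319.9000°

wrap2=319.90_deg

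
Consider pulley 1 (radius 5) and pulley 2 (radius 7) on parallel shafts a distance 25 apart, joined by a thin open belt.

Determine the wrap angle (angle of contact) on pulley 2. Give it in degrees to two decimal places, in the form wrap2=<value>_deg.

wrap2=189.18_deg

open belt: β = asin((r2−r1)/C) = asin(2/25) = 4.5886°
wrap1 = π − 2β = 170.8229°
wrap2 = π + 2β = 189.1771°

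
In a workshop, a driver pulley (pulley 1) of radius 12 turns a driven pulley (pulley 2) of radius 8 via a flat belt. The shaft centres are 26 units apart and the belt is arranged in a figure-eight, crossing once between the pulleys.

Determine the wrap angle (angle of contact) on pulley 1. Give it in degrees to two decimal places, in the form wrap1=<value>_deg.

crossed belt: β = asin((r1+r2)/C) = asin(20/26) = 50.2849°
wrap1 = wrap2 = π + 2β = 280.5697°

wrap1=280.57_deg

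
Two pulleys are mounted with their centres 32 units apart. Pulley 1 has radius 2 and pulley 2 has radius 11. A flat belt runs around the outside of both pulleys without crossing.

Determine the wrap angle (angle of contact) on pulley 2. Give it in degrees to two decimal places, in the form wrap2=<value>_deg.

open belt: β = asin((r2−r1)/C) = asin(9/32) = 16.3348°
wrap1 = π − 2β = 147.3304°
wrap2 = π + 2β = 212.6696°

wrap2=212.67_deg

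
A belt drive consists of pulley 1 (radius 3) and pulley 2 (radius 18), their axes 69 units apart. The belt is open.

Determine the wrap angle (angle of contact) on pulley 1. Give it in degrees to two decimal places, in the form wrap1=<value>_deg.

wrap1=154.89_deg

open belt: β = asin((r2−r1)/C) = asin(15/69) = 12.5559°
wrap1 = π − 2β = 154.8883°
wrap2 = π + 2β = 205.1117°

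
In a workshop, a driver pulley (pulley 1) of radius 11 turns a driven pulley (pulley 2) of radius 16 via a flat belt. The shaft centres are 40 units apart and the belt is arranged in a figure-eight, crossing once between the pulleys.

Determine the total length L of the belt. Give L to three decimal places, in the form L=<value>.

crossed belt: β = asin((r1+r2)/C) = asin(27/40) = 42.4542°
wrap1 = wrap2 = π + 2β = 264.9083°
tangent length = C·cosβ = 29.5127
L = (r1+r2)·wrap + 2·C·cosβ = 27·4.6235 + 2·29.5127 = 183.8605

L=183.861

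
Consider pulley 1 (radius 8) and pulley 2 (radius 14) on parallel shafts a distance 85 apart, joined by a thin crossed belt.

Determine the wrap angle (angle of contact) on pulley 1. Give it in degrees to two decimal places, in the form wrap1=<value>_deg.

crossed belt: β = asin((r1+r2)/C) = asin(22/85) = 15.0003°
wrap1 = wrap2 = π + 2β = 210.0005°

wrap1=210.00_deg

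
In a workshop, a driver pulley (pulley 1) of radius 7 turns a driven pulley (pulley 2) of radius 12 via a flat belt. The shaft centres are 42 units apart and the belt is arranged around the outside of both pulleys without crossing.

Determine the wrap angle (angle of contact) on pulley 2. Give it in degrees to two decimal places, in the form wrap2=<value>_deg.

open belt: β = asin((r2−r1)/C) = asin(5/42) = 6.8371°
wrap1 = π − 2β = 166.3257°
wrap2 = π + 2β = 193.6743°

wrap2=193.67_deg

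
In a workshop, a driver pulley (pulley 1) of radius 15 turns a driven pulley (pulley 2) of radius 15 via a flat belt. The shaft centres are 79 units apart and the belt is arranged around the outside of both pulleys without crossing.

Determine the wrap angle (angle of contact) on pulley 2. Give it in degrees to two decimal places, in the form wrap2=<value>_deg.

wrap2=180.00_deg

open belt: β = asin((r2−r1)/C) = asin(0/79) = 0.0000°
wrap1 = π − 2β = 180.0000°
wrap2 = π + 2β = 180.0000°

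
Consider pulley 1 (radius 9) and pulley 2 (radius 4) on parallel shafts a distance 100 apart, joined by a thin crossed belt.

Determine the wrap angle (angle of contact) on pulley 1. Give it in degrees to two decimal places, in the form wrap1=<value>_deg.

crossed belt: β = asin((r1+r2)/C) = asin(13/100) = 7.4696°
wrap1 = wrap2 = π + 2β = 194.9392°

wrap1=194.94_deg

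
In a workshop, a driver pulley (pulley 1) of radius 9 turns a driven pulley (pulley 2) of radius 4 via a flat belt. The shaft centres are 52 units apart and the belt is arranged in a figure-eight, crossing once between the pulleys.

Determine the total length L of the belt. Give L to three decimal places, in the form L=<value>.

L=148.108

crossed belt: β = asin((r1+r2)/C) = asin(13/52) = 14.4775°
wrap1 = wrap2 = π + 2β = 208.9550°
tangent length = C·cosβ = 50.3488
L = (r1+r2)·wrap + 2·C·cosβ = 13·3.6470 + 2·50.3488 = 148.1080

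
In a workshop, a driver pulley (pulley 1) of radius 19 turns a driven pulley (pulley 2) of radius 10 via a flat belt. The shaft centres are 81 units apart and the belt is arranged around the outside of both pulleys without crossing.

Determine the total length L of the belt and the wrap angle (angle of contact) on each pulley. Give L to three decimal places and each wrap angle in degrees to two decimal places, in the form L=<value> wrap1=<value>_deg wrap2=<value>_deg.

L=254.107 wrap1=192.76_deg wrap2=167.24_deg

open belt: β = asin((r2−r1)/C) = asin(-9/81) = -6.3794°
wrap1 = π − 2β = 192.7587°
wrap2 = π + 2β = 167.2413°
tangent length = C·cosβ = 80.4984
L = r1·wrap1 + r2·wrap2 + 2·C·cosβ = 19·3.3643 + 10·2.9189 + 2·80.4984 = 254.1072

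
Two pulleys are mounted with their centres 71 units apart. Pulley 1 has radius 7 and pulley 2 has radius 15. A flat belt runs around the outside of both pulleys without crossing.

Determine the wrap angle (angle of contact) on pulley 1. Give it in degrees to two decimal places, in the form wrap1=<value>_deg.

open belt: β = asin((r2−r1)/C) = asin(8/71) = 6.4696°
wrap1 = π − 2β = 167.0608°
wrap2 = π + 2β = 192.9392°

wrap1=167.06_deg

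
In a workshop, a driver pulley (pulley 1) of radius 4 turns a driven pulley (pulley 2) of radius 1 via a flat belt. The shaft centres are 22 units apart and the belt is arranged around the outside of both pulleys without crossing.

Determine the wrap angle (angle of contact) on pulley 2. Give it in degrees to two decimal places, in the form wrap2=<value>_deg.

wrap2=164.33_deg

open belt: β = asin((r2−r1)/C) = asin(-3/22) = -7.8375°
wrap1 = π − 2β = 195.6750°
wrap2 = π + 2β = 164.3250°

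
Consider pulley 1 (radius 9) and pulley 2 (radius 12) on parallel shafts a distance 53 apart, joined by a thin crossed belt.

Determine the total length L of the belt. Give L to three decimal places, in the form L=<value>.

crossed belt: β = asin((r1+r2)/C) = asin(21/53) = 23.3425°
wrap1 = wrap2 = π + 2β = 226.6850°
tangent length = C·cosβ = 48.6621
L = (r1+r2)·wrap + 2·C·cosβ = 21·3.9564 + 2·48.6621 = 180.4086

L=180.409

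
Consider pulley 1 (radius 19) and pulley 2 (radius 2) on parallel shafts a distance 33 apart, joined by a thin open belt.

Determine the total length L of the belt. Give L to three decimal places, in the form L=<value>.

L=140.942

open belt: β = asin((r2−r1)/C) = asin(-17/33) = -31.0076°
wrap1 = π − 2β = 242.0152°
wrap2 = π + 2β = 117.9848°
tangent length = C·cosβ = 28.2843
L = r1·wrap1 + r2·wrap2 + 2·C·cosβ = 19·4.2240 + 2·2.0592 + 2·28.2843 = 140.9423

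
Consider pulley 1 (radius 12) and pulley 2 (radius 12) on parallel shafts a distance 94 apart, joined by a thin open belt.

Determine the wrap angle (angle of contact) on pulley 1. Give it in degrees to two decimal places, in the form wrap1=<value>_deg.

wrap1=180.00_deg

open belt: β = asin((r2−r1)/C) = asin(0/94) = 0.0000°
wrap1 = π − 2β = 180.0000°
wrap2 = π + 2β = 180.0000°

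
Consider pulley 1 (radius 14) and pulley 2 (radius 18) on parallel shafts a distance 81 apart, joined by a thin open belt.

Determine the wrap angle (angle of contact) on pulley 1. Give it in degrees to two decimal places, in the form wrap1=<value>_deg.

wrap1=174.34_deg

open belt: β = asin((r2−r1)/C) = asin(4/81) = 2.8306°
wrap1 = π − 2β = 174.3389°
wrap2 = π + 2β = 185.6611°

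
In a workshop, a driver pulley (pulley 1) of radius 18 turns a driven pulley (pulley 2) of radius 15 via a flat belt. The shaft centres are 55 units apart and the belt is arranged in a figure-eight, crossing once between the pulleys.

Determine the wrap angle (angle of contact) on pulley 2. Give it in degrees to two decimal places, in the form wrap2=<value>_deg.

crossed belt: β = asin((r1+r2)/C) = asin(33/55) = 36.8699°
wrap1 = wrap2 = π + 2β = 253.7398°

wrap2=253.74_deg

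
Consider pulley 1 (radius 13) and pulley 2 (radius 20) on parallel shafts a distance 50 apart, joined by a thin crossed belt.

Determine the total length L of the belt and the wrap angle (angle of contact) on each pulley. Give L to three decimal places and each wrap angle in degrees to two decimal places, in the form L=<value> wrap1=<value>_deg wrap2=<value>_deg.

crossed belt: β = asin((r1+r2)/C) = asin(33/50) = 41.2999°
wrap1 = wrap2 = π + 2β = 262.5997°
tangent length = C·cosβ = 37.5633
L = (r1+r2)·wrap + 2·C·cosβ = 33·4.5832 + 2·37.5633 = 226.3732

L=226.373 wrap1=262.60_deg wrap2=262.60_deg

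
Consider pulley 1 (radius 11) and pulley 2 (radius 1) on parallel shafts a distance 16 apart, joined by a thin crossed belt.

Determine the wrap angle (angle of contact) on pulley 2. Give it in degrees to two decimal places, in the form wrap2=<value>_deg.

wrap2=277.18_deg

crossed belt: β = asin((r1+r2)/C) = asin(12/16) = 48.5904°
wrap1 = wrap2 = π + 2β = 277.1808°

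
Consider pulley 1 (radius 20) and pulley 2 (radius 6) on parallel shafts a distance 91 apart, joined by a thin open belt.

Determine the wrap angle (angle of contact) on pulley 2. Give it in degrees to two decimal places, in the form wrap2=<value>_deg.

wrap2=162.30_deg

open belt: β = asin((r2−r1)/C) = asin(-14/91) = -8.8499°
wrap1 = π − 2β = 197.6998°
wrap2 = π + 2β = 162.3002°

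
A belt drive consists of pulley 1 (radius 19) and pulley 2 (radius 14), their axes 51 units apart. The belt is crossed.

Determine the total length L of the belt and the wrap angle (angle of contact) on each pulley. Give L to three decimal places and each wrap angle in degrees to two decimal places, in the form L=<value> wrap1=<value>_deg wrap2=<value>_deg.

L=227.887 wrap1=260.64_deg wrap2=260.64_deg

crossed belt: β = asin((r1+r2)/C) = asin(33/51) = 40.3202°
wrap1 = wrap2 = π + 2β = 260.6404°
tangent length = C·cosβ = 38.8844
L = (r1+r2)·wrap + 2·C·cosβ = 33·4.5490 + 2·38.8844 = 227.8870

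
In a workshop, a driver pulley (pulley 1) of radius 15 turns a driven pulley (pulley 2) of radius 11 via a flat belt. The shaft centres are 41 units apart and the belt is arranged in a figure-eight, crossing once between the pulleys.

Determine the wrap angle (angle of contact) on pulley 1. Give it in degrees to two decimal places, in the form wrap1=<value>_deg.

crossed belt: β = asin((r1+r2)/C) = asin(26/41) = 39.3567°
wrap1 = wrap2 = π + 2β = 258.7134°

wrap1=258.71_deg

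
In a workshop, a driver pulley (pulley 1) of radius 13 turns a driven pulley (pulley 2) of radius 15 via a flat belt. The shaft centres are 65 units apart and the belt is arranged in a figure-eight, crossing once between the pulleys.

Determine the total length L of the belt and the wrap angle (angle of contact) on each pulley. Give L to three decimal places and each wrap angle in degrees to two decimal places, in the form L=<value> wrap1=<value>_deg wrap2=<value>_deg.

L=230.224 wrap1=231.03_deg wrap2=231.03_deg

crossed belt: β = asin((r1+r2)/C) = asin(28/65) = 25.5164°
wrap1 = wrap2 = π + 2β = 231.0328°
tangent length = C·cosβ = 58.6600
L = (r1+r2)·wrap + 2·C·cosβ = 28·4.0323 + 2·58.6600 = 230.2240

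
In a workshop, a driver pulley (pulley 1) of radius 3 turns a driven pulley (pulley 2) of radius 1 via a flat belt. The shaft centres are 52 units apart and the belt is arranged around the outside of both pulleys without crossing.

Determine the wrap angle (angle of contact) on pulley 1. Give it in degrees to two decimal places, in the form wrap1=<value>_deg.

wrap1=184.41_deg

open belt: β = asin((r2−r1)/C) = asin(-2/52) = -2.2042°
wrap1 = π − 2β = 184.4085°
wrap2 = π + 2β = 175.5915°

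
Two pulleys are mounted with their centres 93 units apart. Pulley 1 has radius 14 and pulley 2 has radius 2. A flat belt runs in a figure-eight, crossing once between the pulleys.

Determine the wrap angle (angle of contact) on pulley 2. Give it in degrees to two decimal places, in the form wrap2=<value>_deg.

wrap2=199.81_deg

crossed belt: β = asin((r1+r2)/C) = asin(16/93) = 9.9066°
wrap1 = wrap2 = π + 2β = 199.8133°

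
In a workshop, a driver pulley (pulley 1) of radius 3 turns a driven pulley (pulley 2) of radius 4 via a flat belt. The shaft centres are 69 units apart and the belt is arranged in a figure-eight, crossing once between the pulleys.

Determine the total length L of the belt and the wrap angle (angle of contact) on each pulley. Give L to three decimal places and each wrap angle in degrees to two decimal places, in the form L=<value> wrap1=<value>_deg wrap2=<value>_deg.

crossed belt: β = asin((r1+r2)/C) = asin(7/69) = 5.8226°
wrap1 = wrap2 = π + 2β = 191.6453°
tangent length = C·cosβ = 68.6440
L = (r1+r2)·wrap + 2·C·cosβ = 7·3.3448 + 2·68.6440 = 160.7019

L=160.702 wrap1=191.65_deg wrap2=191.65_deg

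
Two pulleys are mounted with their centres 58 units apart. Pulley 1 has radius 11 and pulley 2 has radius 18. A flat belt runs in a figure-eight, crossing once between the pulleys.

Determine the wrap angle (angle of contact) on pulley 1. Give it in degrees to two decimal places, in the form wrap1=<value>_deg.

crossed belt: β = asin((r1+r2)/C) = asin(29/58) = 30.0000°
wrap1 = wrap2 = π + 2β = 240.0000°

wrap1=240.00_deg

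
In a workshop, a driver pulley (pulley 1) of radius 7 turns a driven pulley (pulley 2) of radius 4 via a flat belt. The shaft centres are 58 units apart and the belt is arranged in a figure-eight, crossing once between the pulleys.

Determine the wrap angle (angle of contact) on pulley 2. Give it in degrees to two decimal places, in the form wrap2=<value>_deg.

crossed belt: β = asin((r1+r2)/C) = asin(11/58) = 10.9327°
wrap1 = wrap2 = π + 2β = 201.8653°

wrap2=201.87_deg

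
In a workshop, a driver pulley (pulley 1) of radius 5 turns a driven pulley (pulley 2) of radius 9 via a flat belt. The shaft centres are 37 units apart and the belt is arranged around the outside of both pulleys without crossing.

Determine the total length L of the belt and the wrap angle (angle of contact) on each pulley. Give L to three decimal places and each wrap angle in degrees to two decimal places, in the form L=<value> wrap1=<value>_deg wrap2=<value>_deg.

open belt: β = asin((r2−r1)/C) = asin(4/37) = 6.2063°
wrap1 = π − 2β = 167.5875°
wrap2 = π + 2β = 192.4125°
tangent length = C·cosβ = 36.7831
L = r1·wrap1 + r2·wrap2 + 2·C·cosβ = 5·2.9250 + 9·3.3582 + 2·36.7831 = 118.4152

L=118.415 wrap1=167.59_deg wrap2=192.41_deg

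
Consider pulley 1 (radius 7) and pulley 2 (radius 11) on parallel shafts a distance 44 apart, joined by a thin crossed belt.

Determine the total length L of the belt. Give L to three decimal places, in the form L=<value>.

L=152.021

crossed belt: β = asin((r1+r2)/C) = asin(18/44) = 24.1477°
wrap1 = wrap2 = π + 2β = 228.2955°
tangent length = C·cosβ = 40.1497
L = (r1+r2)·wrap + 2·C·cosβ = 18·3.9845 + 2·40.1497 = 152.0206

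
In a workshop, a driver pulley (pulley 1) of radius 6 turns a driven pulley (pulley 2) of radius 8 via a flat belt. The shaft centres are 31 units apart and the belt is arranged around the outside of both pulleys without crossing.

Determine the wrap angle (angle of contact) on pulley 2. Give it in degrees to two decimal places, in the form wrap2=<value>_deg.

open belt: β = asin((r2−r1)/C) = asin(2/31) = 3.6991°
wrap1 = π − 2β = 172.6019°
wrap2 = π + 2β = 187.3981°

wrap2=187.40_deg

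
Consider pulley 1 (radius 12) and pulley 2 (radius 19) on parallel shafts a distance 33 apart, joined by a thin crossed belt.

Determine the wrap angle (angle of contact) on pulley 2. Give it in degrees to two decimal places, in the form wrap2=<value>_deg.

wrap2=319.90_deg

crossed belt: β = asin((r1+r2)/C) = asin(31/33) = 69.9500°
wrap1 = wrap2 = π + 2β = 319.9000°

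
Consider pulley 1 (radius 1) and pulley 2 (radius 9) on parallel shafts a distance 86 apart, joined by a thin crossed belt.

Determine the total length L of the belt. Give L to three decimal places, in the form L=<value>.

crossed belt: β = asin((r1+r2)/C) = asin(10/86) = 6.6774°
wrap1 = wrap2 = π + 2β = 193.3548°
tangent length = C·cosβ = 85.4166
L = (r1+r2)·wrap + 2·C·cosβ = 10·3.3747 + 2·85.4166 = 204.5800

L=204.580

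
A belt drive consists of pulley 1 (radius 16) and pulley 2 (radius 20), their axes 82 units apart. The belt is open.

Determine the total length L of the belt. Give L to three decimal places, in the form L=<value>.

open belt: β = asin((r2−r1)/C) = asin(4/82) = 2.7960°
wrap1 = π − 2β = 174.4079°
wrap2 = π + 2β = 185.5921°
tangent length = C·cosβ = 81.9024
L = r1·wrap1 + r2·wrap2 + 2·C·cosβ = 16·3.0440 + 20·3.2392 + 2·81.9024 = 277.2925

L=277.292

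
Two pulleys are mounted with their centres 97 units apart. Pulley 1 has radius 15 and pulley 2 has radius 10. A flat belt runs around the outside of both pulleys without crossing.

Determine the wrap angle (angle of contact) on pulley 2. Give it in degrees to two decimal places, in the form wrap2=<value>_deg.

wrap2=174.09_deg

open belt: β = asin((r2−r1)/C) = asin(-5/97) = -2.9547°
wrap1 = π − 2β = 185.9094°
wrap2 = π + 2β = 174.0906°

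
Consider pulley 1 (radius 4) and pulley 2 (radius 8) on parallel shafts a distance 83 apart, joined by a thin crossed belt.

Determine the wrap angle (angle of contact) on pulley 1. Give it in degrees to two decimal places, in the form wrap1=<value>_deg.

crossed belt: β = asin((r1+r2)/C) = asin(12/83) = 8.3129°
wrap1 = wrap2 = π + 2β = 196.6257°

wrap1=196.63_deg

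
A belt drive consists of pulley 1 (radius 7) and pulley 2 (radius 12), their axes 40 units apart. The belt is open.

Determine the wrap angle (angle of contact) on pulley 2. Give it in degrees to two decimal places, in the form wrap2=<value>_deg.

open belt: β = asin((r2−r1)/C) = asin(5/40) = 7.1808°
wrap1 = π − 2β = 165.6385°
wrap2 = π + 2β = 194.3615°

wrap2=194.36_deg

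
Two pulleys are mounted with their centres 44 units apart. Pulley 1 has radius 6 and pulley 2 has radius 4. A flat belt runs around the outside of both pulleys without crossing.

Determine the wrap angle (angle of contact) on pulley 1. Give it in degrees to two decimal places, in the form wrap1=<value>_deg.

open belt: β = asin((r2−r1)/C) = asin(-2/44) = -2.6053°
wrap1 = π − 2β = 185.2105°
wrap2 = π + 2β = 174.7895°

wrap1=185.21_deg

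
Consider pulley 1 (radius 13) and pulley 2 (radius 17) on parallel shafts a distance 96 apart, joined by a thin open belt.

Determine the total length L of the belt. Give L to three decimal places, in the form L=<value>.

L=286.414

open belt: β = asin((r2−r1)/C) = asin(4/96) = 2.3880°
wrap1 = π − 2β = 175.2240°
wrap2 = π + 2β = 184.7760°
tangent length = C·cosβ = 95.9166
L = r1·wrap1 + r2·wrap2 + 2·C·cosβ = 13·3.0582 + 17·3.2250 + 2·95.9166 = 286.4145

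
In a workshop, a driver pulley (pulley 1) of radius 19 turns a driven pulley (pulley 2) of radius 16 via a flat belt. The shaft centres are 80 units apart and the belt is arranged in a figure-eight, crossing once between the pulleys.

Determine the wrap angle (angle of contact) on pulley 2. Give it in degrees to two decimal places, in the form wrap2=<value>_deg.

crossed belt: β = asin((r1+r2)/C) = asin(35/80) = 25.9445°
wrap1 = wrap2 = π + 2β = 231.8890°

wrap2=231.89_deg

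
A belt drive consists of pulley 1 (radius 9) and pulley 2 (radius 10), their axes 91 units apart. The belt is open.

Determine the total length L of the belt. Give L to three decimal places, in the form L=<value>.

L=241.701

open belt: β = asin((r2−r1)/C) = asin(1/91) = 0.6296°
wrap1 = π − 2β = 178.7407°
wrap2 = π + 2β = 181.2593°
tangent length = C·cosβ = 90.9945
L = r1·wrap1 + r2·wrap2 + 2·C·cosβ = 9·3.1196 + 10·3.1636 + 2·90.9945 = 241.7012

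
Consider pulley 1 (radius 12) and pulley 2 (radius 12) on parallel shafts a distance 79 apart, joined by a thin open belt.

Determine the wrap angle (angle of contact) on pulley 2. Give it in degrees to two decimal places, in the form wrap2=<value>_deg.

wrap2=180.00_deg

open belt: β = asin((r2−r1)/C) = asin(0/79) = 0.0000°
wrap1 = π − 2β = 180.0000°
wrap2 = π + 2β = 180.0000°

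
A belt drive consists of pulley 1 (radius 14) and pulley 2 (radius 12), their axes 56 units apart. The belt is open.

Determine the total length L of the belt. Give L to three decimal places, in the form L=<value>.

open belt: β = asin((r2−r1)/C) = asin(-2/56) = -2.0467°
wrap1 = π − 2β = 184.0934°
wrap2 = π + 2β = 175.9066°
tangent length = C·cosβ = 55.9643
L = r1·wrap1 + r2·wrap2 + 2·C·cosβ = 14·3.2130 + 12·3.0701 + 2·55.9643 = 193.7528

L=193.753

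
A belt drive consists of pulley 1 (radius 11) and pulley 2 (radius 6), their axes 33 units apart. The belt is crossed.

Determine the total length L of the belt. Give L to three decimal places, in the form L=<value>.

crossed belt: β = asin((r1+r2)/C) = asin(17/33) = 31.0076°
wrap1 = wrap2 = π + 2β = 242.0152°
tangent length = C·cosβ = 28.2843
L = (r1+r2)·wrap + 2·C·cosβ = 17·4.2240 + 2·28.2843 = 128.3759

L=128.376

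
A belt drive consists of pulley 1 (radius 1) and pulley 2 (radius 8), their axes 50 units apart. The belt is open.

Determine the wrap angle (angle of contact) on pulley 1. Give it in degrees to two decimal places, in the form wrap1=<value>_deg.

wrap1=163.90_deg

open belt: β = asin((r2−r1)/C) = asin(7/50) = 8.0478°
wrap1 = π − 2β = 163.9043°
wrap2 = π + 2β = 196.0957°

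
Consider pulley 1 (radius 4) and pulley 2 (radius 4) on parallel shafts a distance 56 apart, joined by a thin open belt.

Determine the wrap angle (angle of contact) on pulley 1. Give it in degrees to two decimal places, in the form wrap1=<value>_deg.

open belt: β = asin((r2−r1)/C) = asin(0/56) = 0.0000°
wrap1 = π − 2β = 180.0000°
wrap2 = π + 2β = 180.0000°

wrap1=180.00_deg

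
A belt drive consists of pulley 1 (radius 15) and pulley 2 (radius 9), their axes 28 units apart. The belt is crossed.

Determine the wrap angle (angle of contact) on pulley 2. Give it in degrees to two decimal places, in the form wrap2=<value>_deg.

crossed belt: β = asin((r1+r2)/C) = asin(24/28) = 58.9973°
wrap1 = wrap2 = π + 2β = 297.9946°

wrap2=297.99_deg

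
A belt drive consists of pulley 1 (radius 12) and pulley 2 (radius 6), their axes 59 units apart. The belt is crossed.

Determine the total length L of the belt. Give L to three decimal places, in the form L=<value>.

crossed belt: β = asin((r1+r2)/C) = asin(18/59) = 17.7633°
wrap1 = wrap2 = π + 2β = 215.5265°
tangent length = C·cosβ = 56.1872
L = (r1+r2)·wrap + 2·C·cosβ = 18·3.7616 + 2·56.1872 = 180.0840

L=180.084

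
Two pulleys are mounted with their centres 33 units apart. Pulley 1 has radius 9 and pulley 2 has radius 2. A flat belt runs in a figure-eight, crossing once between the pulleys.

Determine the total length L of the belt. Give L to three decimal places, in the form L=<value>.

crossed belt: β = asin((r1+r2)/C) = asin(11/33) = 19.4712°
wrap1 = wrap2 = π + 2β = 218.9424°
tangent length = C·cosβ = 31.1127
L = (r1+r2)·wrap + 2·C·cosβ = 11·3.8213 + 2·31.1127 = 104.2593

L=104.259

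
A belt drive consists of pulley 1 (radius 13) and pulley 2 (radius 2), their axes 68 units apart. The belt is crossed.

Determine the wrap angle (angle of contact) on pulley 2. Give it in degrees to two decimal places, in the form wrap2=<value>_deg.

wrap2=205.49_deg

crossed belt: β = asin((r1+r2)/C) = asin(15/68) = 12.7436°
wrap1 = wrap2 = π + 2β = 205.4872°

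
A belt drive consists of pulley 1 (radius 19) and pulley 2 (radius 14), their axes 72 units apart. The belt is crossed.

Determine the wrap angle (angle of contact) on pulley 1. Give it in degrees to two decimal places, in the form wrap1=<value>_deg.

crossed belt: β = asin((r1+r2)/C) = asin(33/72) = 27.2796°
wrap1 = wrap2 = π + 2β = 234.5592°

wrap1=234.56_deg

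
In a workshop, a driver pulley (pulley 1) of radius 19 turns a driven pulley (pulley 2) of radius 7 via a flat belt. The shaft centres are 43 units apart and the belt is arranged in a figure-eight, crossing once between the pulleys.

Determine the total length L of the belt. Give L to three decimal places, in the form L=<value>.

L=183.945

crossed belt: β = asin((r1+r2)/C) = asin(26/43) = 37.2037°
wrap1 = wrap2 = π + 2β = 254.4075°
tangent length = C·cosβ = 34.2491
L = (r1+r2)·wrap + 2·C·cosβ = 26·4.4402 + 2·34.2491 = 183.9446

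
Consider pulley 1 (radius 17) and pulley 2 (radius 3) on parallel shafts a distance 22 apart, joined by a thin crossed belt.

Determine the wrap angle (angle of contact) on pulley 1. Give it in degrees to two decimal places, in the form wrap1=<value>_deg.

crossed belt: β = asin((r1+r2)/C) = asin(20/22) = 65.3800°
wrap1 = wrap2 = π + 2β = 310.7600°

wrap1=310.76_deg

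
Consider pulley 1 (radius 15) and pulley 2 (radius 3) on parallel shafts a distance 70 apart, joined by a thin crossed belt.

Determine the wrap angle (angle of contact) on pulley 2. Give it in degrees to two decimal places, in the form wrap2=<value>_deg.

wrap2=209.80_deg

crossed belt: β = asin((r1+r2)/C) = asin(18/70) = 14.9006°
wrap1 = wrap2 = π + 2β = 209.8012°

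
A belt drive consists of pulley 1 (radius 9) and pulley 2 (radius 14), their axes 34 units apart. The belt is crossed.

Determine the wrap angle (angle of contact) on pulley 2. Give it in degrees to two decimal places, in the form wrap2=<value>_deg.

crossed belt: β = asin((r1+r2)/C) = asin(23/34) = 42.5685°
wrap1 = wrap2 = π + 2β = 265.1369°

wrap2=265.14_deg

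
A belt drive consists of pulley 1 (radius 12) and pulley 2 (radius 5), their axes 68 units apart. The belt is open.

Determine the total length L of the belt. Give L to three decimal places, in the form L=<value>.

open belt: β = asin((r2−r1)/C) = asin(-7/68) = -5.9086°
wrap1 = π − 2β = 191.8171°
wrap2 = π + 2β = 168.1829°
tangent length = C·cosβ = 67.6387
L = r1·wrap1 + r2·wrap2 + 2·C·cosβ = 12·3.3478 + 5·2.9353 + 2·67.6387 = 190.1283

L=190.128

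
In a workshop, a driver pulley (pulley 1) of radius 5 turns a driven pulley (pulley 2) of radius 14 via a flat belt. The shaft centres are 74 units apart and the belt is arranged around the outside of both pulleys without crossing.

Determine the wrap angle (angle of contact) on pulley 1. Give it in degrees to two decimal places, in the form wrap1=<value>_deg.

wrap1=166.03_deg

open belt: β = asin((r2−r1)/C) = asin(9/74) = 6.9857°
wrap1 = π − 2β = 166.0286°
wrap2 = π + 2β = 193.9714°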